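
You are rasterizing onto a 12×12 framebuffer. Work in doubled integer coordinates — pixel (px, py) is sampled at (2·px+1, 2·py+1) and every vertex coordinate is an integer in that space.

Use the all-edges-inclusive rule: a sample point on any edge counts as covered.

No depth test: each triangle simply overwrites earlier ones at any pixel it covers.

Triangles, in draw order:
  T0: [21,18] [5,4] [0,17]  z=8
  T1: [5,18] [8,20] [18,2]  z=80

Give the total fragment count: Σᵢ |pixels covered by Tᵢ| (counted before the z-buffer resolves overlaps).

T0:
  2·area = 278  (B↔C swapped to make it positive)
  edge (21, 18)→(0, 17): d=(-21,-1) inclusive
  edge (0, 17)→(5, 4): d=(5,-13) inclusive
  edge (5, 4)→(21, 18): d=(16,14) inclusive
    (2,2)@(5, 5): e=[257,5,16] → X
    (3,2)@(7, 5): e=[259,31,-12] → .
    (2,3)@(5, 7): e=[215,15,48] → X
    (3,3)@(7, 7): e=[217,41,20] → X
    (4,3)@(9, 7): e=[219,67,-8] → .
    (2,4)@(5, 9): e=[173,25,80] → X
    (4,4)@(9, 9): e=[177,77,24] → X
    (5,4)@(11, 9): e=[179,103,-4] → .
    (1,5)@(3, 11): e=[129,9,140] → X
    (5,5)@(11, 11): e=[137,113,28] → X
    (6,5)@(13, 11): e=[139,139,0] → X  [on edge]
    (7,5)@(15, 11): e=[141,165,-28] → .
  covered (38 px):
    . . . . . . . . . . . .
    . . . . . . . . . . . .
    . . X . . . . . . . . .
    . . X X . . . . . . . .
    . . X X X . . . . . . .
    . X X X X X X . . . . .
    . X X X X X X X . . . .
    X X X X X X X X X . . .
    X X X X X X X X X X . .
    . . . . . . . . . . . .
    . . . . . . . . . . . .
    . . . . . . . . . . . .
T1:
  2·area = 74  (B↔C swapped to make it positive)
  edge (5, 18)→(18, 2): d=(13,-16) inclusive
  edge (18, 2)→(8, 20): d=(-10,18) inclusive
  edge (8, 20)→(5, 18): d=(-3,-2) inclusive
    (7,3)@(15, 7): e=[17,4,53] → X
    (8,3)@(17, 7): e=[49,-32,57] → .
    (6,4)@(13, 9): e=[11,20,43] → X
    (7,4)@(15, 9): e=[43,-16,47] → .
    (5,5)@(11, 11): e=[5,36,33] → X
    (6,5)@(13, 11): e=[37,0,37] → X  [on edge]
    (7,5)@(15, 11): e=[69,-36,41] → .
    (5,6)@(11, 13): e=[31,16,27] → X
    (6,6)@(13, 13): e=[63,-20,31] → .
    (4,7)@(9, 15): e=[25,32,17] → X
    (5,7)@(11, 15): e=[57,-4,21] → .
    (3,8)@(7, 17): e=[19,48,7] → X
  covered (9 px):
    . . . . . . . . . . . .
    . . . . . . . . . . . .
    . . . . . . . . . . . .
    . . . . . . . X . . . .
    . . . . . . X . . . . .
    . . . . . X X . . . . .
    . . . . . X . . . . . .
    . . . . X . . . . . . .
    . . . X X . . . . . . .
    . . . X . . . . . . . .
    . . . . . . . . . . . .
    . . . . . . . . . . . .

Result: 47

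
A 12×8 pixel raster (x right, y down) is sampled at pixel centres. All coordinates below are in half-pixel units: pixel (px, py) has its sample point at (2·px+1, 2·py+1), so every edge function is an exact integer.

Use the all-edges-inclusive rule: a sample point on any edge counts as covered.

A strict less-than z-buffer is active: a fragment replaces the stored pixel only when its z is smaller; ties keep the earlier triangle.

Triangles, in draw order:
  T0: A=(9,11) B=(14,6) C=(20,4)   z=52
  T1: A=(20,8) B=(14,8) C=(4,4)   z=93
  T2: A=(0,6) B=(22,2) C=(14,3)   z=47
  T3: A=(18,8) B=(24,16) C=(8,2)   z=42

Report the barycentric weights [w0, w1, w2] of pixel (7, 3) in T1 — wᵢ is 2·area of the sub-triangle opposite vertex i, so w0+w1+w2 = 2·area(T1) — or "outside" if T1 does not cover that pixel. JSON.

T0:
  2·area = 20
  edge (9, 11)→(14, 6): d=(5,-5) inclusive
  edge (14, 6)→(20, 4): d=(6,-2) inclusive
  edge (20, 4)→(9, 11): d=(-11,7) inclusive
    (9,0)@(19, 1): e=[0,-20,40] → .  [on edge]
    (8,1)@(17, 3): e=[0,-12,32] → .  [on edge]
    (11,1)@(23, 3): e=[30,0,-10] → .  [on edge]
    (7,2)@(15, 5): e=[0,-4,24] → .  [on edge]
    (8,2)@(17, 5): e=[10,0,10] → X  [on edge]
    (9,2)@(19, 5): e=[20,4,-4] → .
    (5,3)@(11, 7): e=[-10,0,30] → .  [on edge]
    (6,3)@(13, 7): e=[0,4,16] → X  [on edge]
    (7,3)@(15, 7): e=[10,8,2] → X
    (8,3)@(17, 7): e=[20,12,-12] → .
    (2,4)@(5, 9): e=[-30,0,50] → .  [on edge]
    (5,4)@(11, 9): e=[0,12,8] → X  [on edge]
    (4,5)@(9, 11): e=[0,20,0] → X  [on edge]
    (3,6)@(7, 13): e=[0,28,-8] → .  [on edge]
    (2,7)@(5, 15): e=[0,36,-16] → .  [on edge]
  covered (5 px):
    . . . . . . . . . . . .
    . . . . . . . . . . . .
    . . . . . . . . X . . .
    . . . . . . X X . . . .
    . . . . . X . . . . . .
    . . . . X . . . . . . .
    . . . . . . . . . . . .
    . . . . . . . . . . . .
T1:
  2·area = 24
  edge (20, 8)→(14, 8): d=(-6,0) inclusive
  edge (14, 8)→(4, 4): d=(-10,-4) inclusive
  edge (4, 4)→(20, 8): d=(16,4) inclusive
    (3,2)@(7, 5): e=[18,2,4] → X
    (4,2)@(9, 5): e=[18,10,-4] → .
    (3,3)@(7, 7): e=[6,-18,36] → .
    (6,3)@(13, 7): e=[6,6,12] → X
    (7,3)@(15, 7): e=[6,14,4] → X
    (8,3)@(17, 7): e=[6,22,-4] → .
    (6,4)@(13, 9): e=[-6,-14,44] → .
    (7,4)@(15, 9): e=[-6,-6,36] → .
  covered (3 px):
    . . . . . . . . . . . .
    . . . . . . . . . . . .
    . . . X . . . . . . . .
    . . . . . . X X . . . .
    . . . . . . . . . . . .
    . . . . . . . . . . . .
    . . . . . . . . . . . .
    . . . . . . . . . . . .
T2:
  2·area = 10  (B↔C swapped to make it positive)
  edge (0, 6)→(14, 3): d=(14,-3) inclusive
  edge (14, 3)→(22, 2): d=(8,-1) inclusive
  edge (22, 2)→(0, 6): d=(-22,4) inclusive
    (7,1)@(15, 3): e=[3,1,6] → X
    (8,1)@(17, 3): e=[9,3,-2] → .
    (2,2)@(5, 5): e=[1,7,2] → X
    (3,2)@(7, 5): e=[7,9,-6] → .
    (7,2)@(15, 5): e=[31,17,-38] → .
    (2,3)@(5, 7): e=[29,23,-42] → .
  covered (2 px):
    . . . . . . . . . . . .
    . . . . . . . X . . . .
    . . X . . . . . . . . .
    . . . . . . . . . . . .
    . . . . . . . . . . . .
    . . . . . . . . . . . .
    . . . . . . . . . . . .
    . . . . . . . . . . . .
T3:
  2·area = 44
  edge (18, 8)→(24, 16): d=(6,8) inclusive
  edge (24, 16)→(8, 2): d=(-16,-14) inclusive
  edge (8, 2)→(18, 8): d=(10,6) inclusive
    (6,2)@(13, 5): e=[22,22,0] → X  [on edge]
    (7,2)@(15, 5): e=[6,50,-12] → .
    (6,3)@(13, 7): e=[34,-10,20] → .
    (7,3)@(15, 7): e=[18,18,8] → X
    (8,3)@(17, 7): e=[2,46,-4] → .
    (7,4)@(15, 9): e=[30,-14,28] → .
    (8,4)@(17, 9): e=[14,14,16] → X
    (9,4)@(19, 9): e=[-2,42,4] → .
    (8,5)@(17, 11): e=[26,-18,36] → .
    (9,5)@(19, 11): e=[10,10,24] → X
    (10,5)@(21, 11): e=[-6,38,12] → .
    (11,5)@(23, 11): e=[-22,66,0] → .  [on edge]
  covered (6 px):
    . . . . . . . . . . . .
    . . . . . . . . . . . .
    . . . . . . X . . . . .
    . . . . . . . X . . . .
    . . . . . . . . X . . .
    . . . . . . . . . X . .
    . . . . . . . . . . X .
    . . . . . . . . . . . X

Result: [14,4,6]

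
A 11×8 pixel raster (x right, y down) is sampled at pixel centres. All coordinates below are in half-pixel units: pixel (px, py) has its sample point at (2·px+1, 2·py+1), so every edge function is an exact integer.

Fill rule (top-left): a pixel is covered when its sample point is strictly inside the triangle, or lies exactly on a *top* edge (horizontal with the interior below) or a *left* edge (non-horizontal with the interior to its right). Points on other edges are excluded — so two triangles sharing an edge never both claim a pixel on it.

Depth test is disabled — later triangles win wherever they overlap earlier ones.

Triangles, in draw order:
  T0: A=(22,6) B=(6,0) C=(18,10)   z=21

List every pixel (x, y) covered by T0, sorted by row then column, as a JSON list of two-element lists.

T0:
  2·area = 88  (B↔C swapped to make it positive)
  edge (22, 6)→(18, 10): d=(-4,4) right/bottom  bias=-1
  edge (18, 10)→(6, 0): d=(-12,-10) top-left  bias=+0
  edge (6, 0)→(22, 6): d=(16,6) right/bottom  bias=-1
    (5,1)@(11, 3): e=[56,14,18] → #
    (6,1)@(13, 3): e=[48,34,6] → #
    (7,1)@(15, 3): e=[40,54,-6] → ·
    (5,2)@(11, 5): e=[48,-10,50] → ·
    (6,2)@(13, 5): e=[40,10,38] → #
    (7,2)@(15, 5): e=[32,30,26] → #
    (8,2)@(17, 5): e=[24,50,14] → #
    (9,2)@(19, 5): e=[16,70,2] → #
    (10,2)@(21, 5): e=[8,90,-10] → ·
    (6,3)@(13, 7): e=[32,-14,70] → ·
    (7,3)@(15, 7): e=[24,6,58] → #
    (10,3)@(21, 7): e=[0,66,22] → ·  [on edge]
    (9,4)@(19, 9): e=[0,22,66] → ·  [on edge]
    (8,5)@(17, 11): e=[0,-22,110] → ·  [on edge]
    (7,6)@(15, 13): e=[0,-66,154] → ·  [on edge]
    (6,7)@(13, 15): e=[0,-110,198] → ·  [on edge]
  covered (10 px):
    · · · · · · · · · · ·
    · · · · · # # · · · ·
    · · · · · · # # # # ·
    · · · · · · · # # # ·
    · · · · · · · · # · ·
    · · · · · · · · · · ·
    · · · · · · · · · · ·
    · · · · · · · · · · ·

Answer: [[5,1],[6,1],[6,2],[7,2],[8,2],[9,2],[7,3],[8,3],[9,3],[8,4]]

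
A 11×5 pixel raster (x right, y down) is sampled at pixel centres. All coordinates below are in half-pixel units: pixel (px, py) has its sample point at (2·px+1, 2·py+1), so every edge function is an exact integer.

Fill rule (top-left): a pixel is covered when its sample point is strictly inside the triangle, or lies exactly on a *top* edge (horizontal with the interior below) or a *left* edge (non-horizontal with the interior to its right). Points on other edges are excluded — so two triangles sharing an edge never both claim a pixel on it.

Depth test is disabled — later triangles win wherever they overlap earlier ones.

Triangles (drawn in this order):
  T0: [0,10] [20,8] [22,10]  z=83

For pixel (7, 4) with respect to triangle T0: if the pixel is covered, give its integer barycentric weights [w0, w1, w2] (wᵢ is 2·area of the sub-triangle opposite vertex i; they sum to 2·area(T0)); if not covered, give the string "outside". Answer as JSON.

T0:
  2·area = 44
  edge (0, 10)→(20, 8): d=(20,-2) top-left  bias=+0
  edge (20, 8)→(22, 10): d=(2,2) right/bottom  bias=-1
  edge (22, 10)→(0, 10): d=(-22,0) right/bottom  bias=-1
    (6,0)@(13, 1): e=[-154,0,198] → ·  [on edge]
    (7,1)@(15, 3): e=[-110,0,154] → ·  [on edge]
    (8,2)@(17, 5): e=[-66,0,110] → ·  [on edge]
    (9,3)@(19, 7): e=[-22,0,66] → ·  [on edge]
    (5,4)@(11, 9): e=[2,20,22] → █
    (6,4)@(13, 9): e=[6,16,22] → █
    (7,4)@(15, 9): e=[10,12,22] → █
    (8,4)@(17, 9): e=[14,8,22] → █
    (9,4)@(19, 9): e=[18,4,22] → █
    (10,4)@(21, 9): e=[22,0,22] → ·  [on edge]
  covered (5 px):
    · · · · · · · · · · ·
    · · · · · · · · · · ·
    · · · · · · · · · · ·
    · · · · · · · · · · ·
    · · · · · █ █ █ █ █ ·

Answer: [12,22,10]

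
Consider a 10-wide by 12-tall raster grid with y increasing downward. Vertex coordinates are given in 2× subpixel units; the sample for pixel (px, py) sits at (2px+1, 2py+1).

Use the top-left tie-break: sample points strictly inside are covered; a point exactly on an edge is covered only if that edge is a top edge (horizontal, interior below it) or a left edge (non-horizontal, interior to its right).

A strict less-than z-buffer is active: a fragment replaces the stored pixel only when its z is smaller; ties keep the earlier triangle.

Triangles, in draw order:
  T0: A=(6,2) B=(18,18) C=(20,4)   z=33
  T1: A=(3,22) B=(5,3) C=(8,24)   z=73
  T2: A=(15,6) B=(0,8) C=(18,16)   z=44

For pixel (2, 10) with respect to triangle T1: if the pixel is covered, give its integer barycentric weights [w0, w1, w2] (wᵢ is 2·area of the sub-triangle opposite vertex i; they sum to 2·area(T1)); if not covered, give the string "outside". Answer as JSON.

T0:
  2·area = 200  (B↔C swapped to make it positive)
  edge (6, 2)→(20, 4): d=(14,2) right/bottom  bias=-1
  edge (20, 4)→(18, 18): d=(-2,14) right/bottom  bias=-1
  edge (18, 18)→(6, 2): d=(-12,-16) top-left  bias=+0
    (3,1)@(7, 3): e=[12,184,4] → #
    (4,1)@(9, 3): e=[8,156,36] → #
    (5,1)@(11, 3): e=[4,128,68] → #
    (6,1)@(13, 3): e=[0,100,100] → ·  [on edge]
    (3,2)@(7, 5): e=[40,180,-20] → ·
    (4,2)@(9, 5): e=[36,152,12] → #
    (6,2)@(13, 5): e=[28,96,76] → #
    (7,2)@(15, 5): e=[24,68,108] → #
    (8,2)@(17, 5): e=[20,40,140] → #
    (9,2)@(19, 5): e=[16,12,172] → #
    (4,3)@(9, 7): e=[64,148,-12] → ·
    (5,3)@(11, 7): e=[60,120,20] → #
    (9,5)@(19, 11): e=[100,0,100] → ·  [on edge]
  covered (24 px):
    · · · · · · · · · ·
    · · · # # # · · · ·
    · · · · # # # # # #
    · · · · · # # # # #
    · · · · · · # # # #
    · · · · · · # # # ·
    · · · · · · · # # ·
    · · · · · · · · # ·
    · · · · · · · · · ·
    · · · · · · · · · ·
    · · · · · · · · · ·
    · · · · · · · · · ·
T1:
  2·area = 99
  edge (3, 22)→(5, 3): d=(2,-19) top-left  bias=+0
  edge (5, 3)→(8, 24): d=(3,21) right/bottom  bias=-1
  edge (8, 24)→(3, 22): d=(-5,-2) top-left  bias=+0
    (2,1)@(5, 3): e=[0,0,99] → ·  [on edge]
    (2,2)@(5, 5): e=[4,6,89] → #
    (3,2)@(7, 5): e=[42,-36,93] → ·
    (2,3)@(5, 7): e=[8,12,79] → #
    (3,3)@(7, 7): e=[46,-30,83] → ·
    (2,4)@(5, 9): e=[12,18,69] → #
    (3,4)@(7, 9): e=[50,-24,73] → ·
    (2,5)@(5, 11): e=[16,24,59] → #
    (3,5)@(7, 11): e=[54,-18,63] → ·
    (2,6)@(5, 13): e=[20,30,49] → #
    (3,6)@(7, 13): e=[58,-12,53] → ·
    (2,7)@(5, 15): e=[24,36,39] → #
    (3,8)@(7, 17): e=[66,0,33] → ·  [on edge]
  covered (12 px):
    · · · · · · · · · ·
    · · · · · · · · · ·
    · · # · · · · · · ·
    · · # · · · · · · ·
    · · # · · · · · · ·
    · · # · · · · · · ·
    · · # · · · · · · ·
    · · # · · · · · · ·
    · · # · · · · · · ·
    · · # # · · · · · ·
    · · # # · · · · · ·
    · · · # · · · · · ·
T2:
  2·area = 156  (B↔C swapped to make it positive)
  edge (15, 6)→(18, 16): d=(3,10) right/bottom  bias=-1
  edge (18, 16)→(0, 8): d=(-18,-8) top-left  bias=+0
  edge (0, 8)→(15, 6): d=(15,-2) top-left  bias=+0
    (4,3)@(9, 7): e=[63,90,3] → #
    (5,3)@(11, 7): e=[43,106,7] → #
    (6,3)@(13, 7): e=[23,122,11] → #
    (7,3)@(15, 7): e=[3,138,15] → #
    (8,3)@(17, 7): e=[-17,154,19] → ·
    (1,4)@(3, 9): e=[129,6,21] → #
    (2,4)@(5, 9): e=[109,22,25] → #
    (3,4)@(7, 9): e=[89,38,29] → #
    (8,4)@(17, 9): e=[-11,118,49] → ·
    (1,5)@(3, 11): e=[135,-30,51] → ·
    (2,5)@(5, 11): e=[115,-14,55] → ·
    (3,5)@(7, 11): e=[95,2,59] → #
  covered (20 px):
    · · · · · · · · · ·
    · · · · · · · · · ·
    · · · · · · · · · ·
    · · · · # # # # · ·
    · # # # # # # # · ·
    · · · # # # # # · ·
    · · · · · · # # # ·
    · · · · · · · · # ·
    · · · · · · · · · ·
    · · · · · · · · · ·
    · · · · · · · · · ·
    · · · · · · · · · ·

Final: [54,9,36]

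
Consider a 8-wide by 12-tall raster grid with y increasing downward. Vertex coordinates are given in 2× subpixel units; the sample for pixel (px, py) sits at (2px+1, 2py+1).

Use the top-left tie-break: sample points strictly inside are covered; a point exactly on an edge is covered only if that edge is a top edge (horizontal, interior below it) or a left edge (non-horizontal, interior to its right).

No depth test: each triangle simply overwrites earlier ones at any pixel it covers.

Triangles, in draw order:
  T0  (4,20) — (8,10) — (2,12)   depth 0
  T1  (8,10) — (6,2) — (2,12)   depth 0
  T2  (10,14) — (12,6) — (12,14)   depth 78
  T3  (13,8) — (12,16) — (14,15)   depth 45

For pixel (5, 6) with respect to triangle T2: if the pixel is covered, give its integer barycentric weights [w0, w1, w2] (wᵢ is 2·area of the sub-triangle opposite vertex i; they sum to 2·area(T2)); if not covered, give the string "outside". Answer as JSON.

T0:
  2·area = 52  (B↔C swapped to make it positive)
  edge (4, 20)→(2, 12): d=(-2,-8) top-left  bias=+0
  edge (2, 12)→(8, 10): d=(6,-2) top-left  bias=+0
  edge (8, 10)→(4, 20): d=(-4,10) right/bottom  bias=-1
    (5,4)@(11, 9): e=[78,0,-26] → .  [on edge]
    (2,5)@(5, 11): e=[26,0,26] → X  [on edge]
    (3,5)@(7, 11): e=[42,4,6] → X
    (4,5)@(9, 11): e=[58,8,-14] → .
    (1,6)@(3, 13): e=[6,8,38] → X
    (3,6)@(7, 13): e=[38,16,-2] → .
    (1,7)@(3, 15): e=[2,20,30] → X
    (3,7)@(7, 15): e=[34,28,-10] → .
    (1,8)@(3, 17): e=[-2,32,22] → .
    (2,8)@(5, 17): e=[14,36,2] → X
    (3,8)@(7, 17): e=[30,40,-18] → .
    (2,9)@(5, 19): e=[10,48,-6] → .
  covered (7 px):
    . . . . . . . .
    . . . . . . . .
    . . . . . . . .
    . . . . . . . .
    . . . . . . . .
    . . X X . . . .
    . X X . . . . .
    . X X . . . . .
    . . X . . . . .
    . . . . . . . .
    . . . . . . . .
    . . . . . . . .
T1:
  2·area = 52  (B↔C swapped to make it positive)
  edge (8, 10)→(2, 12): d=(-6,2) right/bottom  bias=-1
  edge (2, 12)→(6, 2): d=(4,-10) top-left  bias=+0
  edge (6, 2)→(8, 10): d=(2,8) right/bottom  bias=-1
    (2,2)@(5, 5): e=[36,2,14] → X
    (3,2)@(7, 5): e=[32,22,-2] → .
    (2,3)@(5, 7): e=[24,10,18] → X
    (3,3)@(7, 7): e=[20,30,2] → X
    (4,3)@(9, 7): e=[16,50,-14] → .
    (2,4)@(5, 9): e=[12,18,22] → X
    (4,4)@(9, 9): e=[4,58,-10] → .
    (5,4)@(11, 9): e=[0,78,-26] → .  [on edge]
    (1,5)@(3, 11): e=[4,6,42] → X
    (2,5)@(5, 11): e=[0,26,26] → .  [on edge]
    (3,5)@(7, 11): e=[-4,46,10] → .
    (1,6)@(3, 13): e=[-8,14,46] → .
  covered (6 px):
    . . . . . . . .
    . . . . . . . .
    . . X . . . . .
    . . X X . . . .
    . . X X . . . .
    . X . . . . . .
    . . . . . . . .
    . . . . . . . .
    . . . . . . . .
    . . . . . . . .
    . . . . . . . .
    . . . . . . . .
T2:
  2·area = 16
  edge (10, 14)→(12, 6): d=(2,-8) top-left  bias=+0
  edge (12, 6)→(12, 14): d=(0,8) right/bottom  bias=-1
  edge (12, 14)→(10, 14): d=(-2,0) right/bottom  bias=-1
    (5,5)@(11, 11): e=[2,8,6] → X
    (6,5)@(13, 11): e=[18,-8,6] → .
    (5,6)@(11, 13): e=[6,8,2] → X
    (6,6)@(13, 13): e=[22,-8,2] → .
    (5,7)@(11, 15): e=[10,8,-2] → .
  covered (2 px):
    . . . . . . . .
    . . . . . . . .
    . . . . . . . .
    . . . . . . . .
    . . . . . . . .
    . . . . . X . .
    . . . . . X . .
    . . . . . . . .
    . . . . . . . .
    . . . . . . . .
    . . . . . . . .
    . . . . . . . .
T3:
  2·area = 15  (B↔C swapped to make it positive)
  edge (13, 8)→(14, 15): d=(1,7) right/bottom  bias=-1
  edge (14, 15)→(12, 16): d=(-2,1) right/bottom  bias=-1
  edge (12, 16)→(13, 8): d=(1,-8) top-left  bias=+0
    (6,4)@(13, 9): e=[1,13,1] → X
    (7,4)@(15, 9): e=[-13,11,17] → .
    (6,5)@(13, 11): e=[3,9,3] → X
    (7,5)@(15, 11): e=[-11,7,19] → .
    (6,6)@(13, 13): e=[5,5,5] → X
    (7,6)@(15, 13): e=[-9,3,21] → .
    (6,7)@(13, 15): e=[7,1,7] → X
    (7,7)@(15, 15): e=[-7,-1,23] → .
    (6,8)@(13, 17): e=[9,-3,9] → .
  covered (4 px):
    . . . . . . . .
    . . . . . . . .
    . . . . . . . .
    . . . . . . . .
    . . . . . . X .
    . . . . . . X .
    . . . . . . X .
    . . . . . . X .
    . . . . . . . .
    . . . . . . . .
    . . . . . . . .
    . . . . . . . .

Result: [8,2,6]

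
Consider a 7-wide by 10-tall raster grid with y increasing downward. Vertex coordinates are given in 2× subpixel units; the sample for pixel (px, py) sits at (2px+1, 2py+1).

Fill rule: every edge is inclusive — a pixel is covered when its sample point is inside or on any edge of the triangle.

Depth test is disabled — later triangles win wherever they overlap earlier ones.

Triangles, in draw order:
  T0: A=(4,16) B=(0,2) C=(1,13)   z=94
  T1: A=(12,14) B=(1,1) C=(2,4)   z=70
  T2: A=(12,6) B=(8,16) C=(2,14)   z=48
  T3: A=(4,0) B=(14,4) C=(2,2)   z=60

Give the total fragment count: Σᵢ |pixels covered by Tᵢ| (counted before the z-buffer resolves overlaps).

T0:
  2·area = 30  (B↔C swapped to make it positive)
  edge (4, 16)→(1, 13): d=(-3,-3) inclusive
  edge (1, 13)→(0, 2): d=(-1,-11) inclusive
  edge (0, 2)→(4, 16): d=(4,14) inclusive
    (0,3)@(1, 7): e=[18,6,6] → #
    (1,3)@(3, 7): e=[24,28,-22] → ·
    (0,4)@(1, 9): e=[12,4,14] → #
    (1,4)@(3, 9): e=[18,26,-14] → ·
    (0,5)@(1, 11): e=[6,2,22] → #
    (1,5)@(3, 11): e=[12,24,-6] → ·
    (0,6)@(1, 13): e=[0,0,30] → #  [on edge]
    (1,6)@(3, 13): e=[6,22,2] → #
    (2,6)@(5, 13): e=[12,44,-26] → ·
    (0,7)@(1, 15): e=[-6,-2,38] → ·
    (1,7)@(3, 15): e=[0,20,10] → #  [on edge]
    (2,7)@(5, 15): e=[6,42,-18] → ·
    (2,8)@(5, 17): e=[0,40,-10] → ·  [on edge]
    (3,9)@(7, 19): e=[0,60,-30] → ·  [on edge]
  covered (6 px):
    · · · · · · ·
    · · · · · · ·
    · · · · · · ·
    # · · · · · ·
    # · · · · · ·
    # · · · · · ·
    # # · · · · ·
    · # · · · · ·
    · · · · · · ·
    · · · · · · ·
T1:
  2·area = 20  (B↔C swapped to make it positive)
  edge (12, 14)→(2, 4): d=(-10,-10) inclusive
  edge (2, 4)→(1, 1): d=(-1,-3) inclusive
  edge (1, 1)→(12, 14): d=(11,13) inclusive
    (0,0)@(1, 1): e=[20,0,0] → #  [on edge]
    (1,0)@(3, 1): e=[40,6,-26] → ·
    (0,1)@(1, 3): e=[0,-2,22] → ·  [on edge]
    (1,2)@(3, 5): e=[0,2,18] → #  [on edge]
    (2,2)@(5, 5): e=[20,8,-8] → ·
    (1,3)@(3, 7): e=[-20,0,40] → ·  [on edge]
    (2,3)@(5, 7): e=[0,6,14] → #  [on edge]
    (3,3)@(7, 7): e=[20,12,-12] → ·
    (2,4)@(5, 9): e=[-20,4,36] → ·
    (3,4)@(7, 9): e=[0,10,10] → #  [on edge]
    (4,4)@(9, 9): e=[20,16,-16] → ·
    (3,5)@(7, 11): e=[-20,8,32] → ·
    (4,5)@(9, 11): e=[0,14,6] → #  [on edge]
    (2,6)@(5, 13): e=[-60,0,80] → ·  [on edge]
    (5,6)@(11, 13): e=[0,18,2] → #  [on edge]
    (6,7)@(13, 15): e=[0,22,-2] → ·  [on edge]
    (3,9)@(7, 19): e=[-100,0,120] → ·  [on edge]
  covered (6 px):
    # · · · · · ·
    · · · · · · ·
    · # · · · · ·
    · · # · · · ·
    · · · # · · ·
    · · · · # · ·
    · · · · · # ·
    · · · · · · ·
    · · · · · · ·
    · · · · · · ·
T2:
  2·area = 68
  edge (12, 6)→(8, 16): d=(-4,10) inclusive
  edge (8, 16)→(2, 14): d=(-6,-2) inclusive
  edge (2, 14)→(12, 6): d=(10,-8) inclusive
    (5,3)@(11, 7): e=[6,60,2] → #
    (6,3)@(13, 7): e=[-14,64,18] → ·
    (4,4)@(9, 9): e=[18,44,6] → #
    (5,4)@(11, 9): e=[-2,48,22] → ·
    (3,5)@(7, 11): e=[30,28,10] → #
    (5,5)@(11, 11): e=[-10,36,42] → ·
    (2,6)@(5, 13): e=[42,12,14] → #
    (5,6)@(11, 13): e=[-18,24,62] → ·
    (2,7)@(5, 15): e=[34,0,34] → #  [on edge]
    (4,7)@(9, 15): e=[-6,8,66] → ·
    (2,8)@(5, 17): e=[26,-12,54] → ·
    (3,8)@(7, 17): e=[6,-8,70] → ·
    (5,8)@(11, 17): e=[-34,0,102] → ·  [on edge]
  covered (9 px):
    · · · · · · ·
    · · · · · · ·
    · · · · · · ·
    · · · · · # ·
    · · · · # · ·
    · · · # # · ·
    · · # # # · ·
    · · # # · · ·
    · · · · · · ·
    · · · · · · ·
T3:
  2·area = 28
  edge (4, 0)→(14, 4): d=(10,4) inclusive
  edge (14, 4)→(2, 2): d=(-12,-2) inclusive
  edge (2, 2)→(4, 0): d=(2,-2) inclusive
    (1,0)@(3, 1): e=[14,14,0] → #  [on edge]
    (2,0)@(5, 1): e=[6,18,4] → #
    (3,0)@(7, 1): e=[-2,22,8] → ·
    (0,1)@(1, 3): e=[42,-14,0] → ·  [on edge]
    (1,1)@(3, 3): e=[34,-10,4] → ·
    (2,1)@(5, 3): e=[26,-6,8] → ·
    (4,1)@(9, 3): e=[10,2,16] → #
    (5,1)@(11, 3): e=[2,6,20] → #
    (6,1)@(13, 3): e=[-6,10,24] → ·
    (4,2)@(9, 5): e=[30,-22,20] → ·
    (5,2)@(11, 5): e=[22,-18,24] → ·
  covered (4 px):
    · # # · · · ·
    · · · · # # ·
    · · · · · · ·
    · · · · · · ·
    · · · · · · ·
    · · · · · · ·
    · · · · · · ·
    · · · · · · ·
    · · · · · · ·
    · · · · · · ·

Final: 25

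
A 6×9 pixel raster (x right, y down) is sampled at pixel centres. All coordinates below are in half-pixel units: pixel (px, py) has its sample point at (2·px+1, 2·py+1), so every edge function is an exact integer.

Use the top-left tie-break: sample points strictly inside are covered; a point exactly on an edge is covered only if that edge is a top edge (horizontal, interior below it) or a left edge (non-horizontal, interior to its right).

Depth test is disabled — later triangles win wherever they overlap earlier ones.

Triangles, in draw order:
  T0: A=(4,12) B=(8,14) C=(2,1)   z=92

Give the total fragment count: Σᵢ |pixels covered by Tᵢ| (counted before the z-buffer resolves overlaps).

T0:
  2·area = 40  (B↔C swapped to make it positive)
  edge (4, 12)→(2, 1): d=(-2,-11) top-left  bias=+0
  edge (2, 1)→(8, 14): d=(6,13) right/bottom  bias=-1
  edge (8, 14)→(4, 12): d=(-4,-2) top-left  bias=+0
    (1,2)@(3, 5): e=[3,11,26] → #
    (2,2)@(5, 5): e=[25,-15,30] → ·
    (1,3)@(3, 7): e=[-1,23,18] → ·
    (2,4)@(5, 9): e=[17,9,14] → #
    (3,4)@(7, 9): e=[39,-17,18] → ·
    (2,5)@(5, 11): e=[13,21,6] → #
    (3,5)@(7, 11): e=[35,-5,10] → ·
    (2,6)@(5, 13): e=[9,33,-2] → ·
    (3,6)@(7, 13): e=[31,7,2] → #
    (4,6)@(9, 13): e=[53,-19,6] → ·
    (3,7)@(7, 15): e=[27,19,-6] → ·
  covered (4 px):
    · · · · · ·
    · · · · · ·
    · # · · · ·
    · · · · · ·
    · · # · · ·
    · · # · · ·
    · · · # · ·
    · · · · · ·
    · · · · · ·

Answer: 4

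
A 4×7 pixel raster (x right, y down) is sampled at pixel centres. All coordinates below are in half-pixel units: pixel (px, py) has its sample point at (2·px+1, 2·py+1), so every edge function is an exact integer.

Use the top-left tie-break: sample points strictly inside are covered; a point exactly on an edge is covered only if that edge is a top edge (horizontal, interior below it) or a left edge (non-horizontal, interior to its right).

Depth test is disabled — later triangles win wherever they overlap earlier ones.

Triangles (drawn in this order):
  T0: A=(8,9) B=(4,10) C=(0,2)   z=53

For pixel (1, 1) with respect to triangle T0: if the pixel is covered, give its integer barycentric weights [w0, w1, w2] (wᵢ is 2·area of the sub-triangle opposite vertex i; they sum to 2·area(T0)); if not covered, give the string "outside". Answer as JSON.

T0:
  2·area = 36
  edge (8, 9)→(4, 10): d=(-4,1) right/bottom  bias=-1
  edge (4, 10)→(0, 2): d=(-4,-8) top-left  bias=+0
  edge (0, 2)→(8, 9): d=(8,7) right/bottom  bias=-1
    (0,1)@(1, 3): e=[31,4,1] → X
    (1,1)@(3, 3): e=[29,20,-13] → .
    (0,2)@(1, 5): e=[23,-4,17] → .
    (1,2)@(3, 5): e=[21,12,3] → X
    (2,2)@(5, 5): e=[19,28,-11] → .
    (1,3)@(3, 7): e=[13,4,19] → X
    (2,3)@(5, 7): e=[11,20,5] → X
    (3,3)@(7, 7): e=[9,36,-9] → .
    (1,4)@(3, 9): e=[5,-4,35] → .
    (2,4)@(5, 9): e=[3,12,21] → X
    (3,4)@(7, 9): e=[1,28,7] → X
    (2,5)@(5, 11): e=[-5,4,37] → .
  covered (6 px):
    . . . .
    X . . .
    . X . .
    . X X .
    . . X X
    . . . .
    . . . .

Answer: "outside"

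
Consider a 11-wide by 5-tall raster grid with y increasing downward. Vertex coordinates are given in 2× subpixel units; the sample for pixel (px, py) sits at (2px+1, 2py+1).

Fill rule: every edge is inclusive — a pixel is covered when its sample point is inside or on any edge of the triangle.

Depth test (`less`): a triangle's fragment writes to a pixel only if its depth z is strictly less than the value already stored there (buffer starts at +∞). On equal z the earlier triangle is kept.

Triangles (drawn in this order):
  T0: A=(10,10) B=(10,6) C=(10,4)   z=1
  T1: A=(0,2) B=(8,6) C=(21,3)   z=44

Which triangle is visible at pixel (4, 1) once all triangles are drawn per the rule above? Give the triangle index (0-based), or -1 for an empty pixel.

T0:
  degenerate (2·area = 0) — covers nothing
T1:
  2·area = 76  (B↔C swapped to make it positive)
  edge (0, 2)→(21, 3): d=(21,1) inclusive
  edge (21, 3)→(8, 6): d=(-13,3) inclusive
  edge (8, 6)→(0, 2): d=(-8,-4) inclusive
    (1,1)@(3, 3): e=[18,54,4] → █
    (2,1)@(5, 3): e=[16,48,12] → █
    (3,1)@(7, 3): e=[14,42,20] → █
    (4,1)@(9, 3): e=[12,36,28] → █
    (5,1)@(11, 3): e=[10,30,36] → █
    (6,1)@(13, 3): e=[8,24,44] → █
    (7,1)@(15, 3): e=[6,18,52] → █
    (8,1)@(17, 3): e=[4,12,60] → █
    (9,1)@(19, 3): e=[2,6,68] → █
    (10,1)@(21, 3): e=[0,0,76] → █  [on edge]
    (1,2)@(3, 5): e=[60,28,-12] → ·
    (2,2)@(5, 5): e=[58,22,-4] → ·
  covered (13 px):
    · · · · · · · · · · ·
    · █ █ █ █ █ █ █ █ █ █
    · · · █ █ █ · · · · ·
    · · · · · · · · · · ·
    · · · · · · · · · · ·

Z-buffer (winner per pixel, '.' = empty):
  . . . . . . . . . . .
  . 1 1 1 1 1 1 1 1 1 1
  . . . 1 1 1 . . . . .
  . . . . . . . . . . .
  . . . . . . . . . . .

Final: 1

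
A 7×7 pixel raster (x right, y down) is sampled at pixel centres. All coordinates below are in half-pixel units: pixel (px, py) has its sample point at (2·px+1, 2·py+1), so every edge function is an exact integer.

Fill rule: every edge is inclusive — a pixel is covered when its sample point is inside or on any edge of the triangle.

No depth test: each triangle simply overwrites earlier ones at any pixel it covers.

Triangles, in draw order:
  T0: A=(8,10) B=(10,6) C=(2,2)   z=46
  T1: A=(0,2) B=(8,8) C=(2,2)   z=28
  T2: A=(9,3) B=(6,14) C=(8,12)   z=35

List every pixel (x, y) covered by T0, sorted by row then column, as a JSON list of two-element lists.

T0:
  2·area = 40  (B↔C swapped to make it positive)
  edge (8, 10)→(2, 2): d=(-6,-8) inclusive
  edge (2, 2)→(10, 6): d=(8,4) inclusive
  edge (10, 6)→(8, 10): d=(-2,4) inclusive
    (1,1)@(3, 3): e=[2,4,34] → █
    (2,1)@(5, 3): e=[18,-4,26] → ·
    (1,2)@(3, 5): e=[-10,20,30] → ·
    (2,2)@(5, 5): e=[6,12,22] → █
    (3,2)@(7, 5): e=[22,4,14] → █
    (4,2)@(9, 5): e=[38,-4,6] → ·
    (2,3)@(5, 7): e=[-6,28,18] → ·
    (3,3)@(7, 7): e=[10,20,10] → █
    (4,3)@(9, 7): e=[26,12,2] → █
    (5,3)@(11, 7): e=[42,4,-6] → ·
    (3,4)@(7, 9): e=[-2,36,6] → ·
    (4,4)@(9, 9): e=[14,28,-2] → ·
  covered (5 px):
    · · · · · · ·
    · █ · · · · ·
    · · █ █ · · ·
    · · · █ █ · ·
    · · · · · · ·
    · · · · · · ·
    · · · · · · ·
T1:
  2·area = 12  (B↔C swapped to make it positive)
  edge (0, 2)→(2, 2): d=(2,0) inclusive
  edge (2, 2)→(8, 8): d=(6,6) inclusive
  edge (8, 8)→(0, 2): d=(-8,-6) inclusive
    (0,0)@(1, 1): e=[-2,0,14] → ·  [on edge]
    (1,1)@(3, 3): e=[2,0,10] → █  [on edge]
    (2,1)@(5, 3): e=[2,-12,22] → ·
    (1,2)@(3, 5): e=[6,12,-6] → ·
    (2,2)@(5, 5): e=[6,0,6] → █  [on edge]
    (3,2)@(7, 5): e=[6,-12,18] → ·
    (2,3)@(5, 7): e=[10,12,-10] → ·
    (3,3)@(7, 7): e=[10,0,2] → █  [on edge]
    (4,3)@(9, 7): e=[10,-12,14] → ·
    (3,4)@(7, 9): e=[14,12,-14] → ·
    (4,4)@(9, 9): e=[14,0,-2] → ·  [on edge]
    (5,5)@(11, 11): e=[18,0,-6] → ·  [on edge]
    (6,6)@(13, 13): e=[22,0,-10] → ·  [on edge]
  covered (3 px):
    · · · · · · ·
    · █ · · · · ·
    · · █ · · · ·
    · · · █ · · ·
    · · · · · · ·
    · · · · · · ·
    · · · · · · ·
T2:
  2·area = 16  (B↔C swapped to make it positive)
  edge (9, 3)→(8, 12): d=(-1,9) inclusive
  edge (8, 12)→(6, 14): d=(-2,2) inclusive
  edge (6, 14)→(9, 3): d=(3,-11) inclusive
    (4,1)@(9, 3): e=[0,16,0] → █  [on edge]
    (5,1)@(11, 3): e=[-18,12,22] → ·
    (4,2)@(9, 5): e=[-2,12,6] → ·
    (6,3)@(13, 7): e=[-40,0,56] → ·  [on edge]
    (5,4)@(11, 9): e=[-24,0,40] → ·  [on edge]
    (3,5)@(7, 11): e=[10,4,2] → █
    (4,5)@(9, 11): e=[-8,0,24] → ·  [on edge]
    (3,6)@(7, 13): e=[8,0,8] → █  [on edge]
    (4,6)@(9, 13): e=[-10,-4,30] → ·
  covered (3 px):
    · · · · · · ·
    · · · · █ · ·
    · · · · · · ·
    · · · · · · ·
    · · · · · · ·
    · · · █ · · ·
    · · · █ · · ·

Final: [[1,1],[2,2],[3,2],[3,3],[4,3]]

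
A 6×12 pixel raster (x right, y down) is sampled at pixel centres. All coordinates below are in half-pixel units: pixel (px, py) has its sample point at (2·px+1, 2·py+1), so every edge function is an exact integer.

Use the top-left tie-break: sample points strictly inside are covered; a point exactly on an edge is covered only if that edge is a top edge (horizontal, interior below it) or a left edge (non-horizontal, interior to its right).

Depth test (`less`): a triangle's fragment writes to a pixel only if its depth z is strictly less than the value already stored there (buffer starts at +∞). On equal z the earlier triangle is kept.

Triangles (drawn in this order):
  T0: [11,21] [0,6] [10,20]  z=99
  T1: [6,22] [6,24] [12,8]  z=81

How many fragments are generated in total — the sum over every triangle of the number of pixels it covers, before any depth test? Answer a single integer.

T0:
  2·area = 4  (B↔C swapped to make it positive)
  edge (11, 21)→(10, 20): d=(-1,-1) top-left  bias=+0
  edge (10, 20)→(0, 6): d=(-10,-14) top-left  bias=+0
  edge (0, 6)→(11, 21): d=(11,15) right/bottom  bias=-1
    (0,5)@(1, 11): e=[0,-36,40] → ·  [on edge]
    (1,6)@(3, 13): e=[0,-28,32] → ·  [on edge]
    (2,6)@(5, 13): e=[2,0,2] → #  [on edge]
    (3,6)@(7, 13): e=[4,28,-28] → ·
    (2,7)@(5, 15): e=[0,-20,24] → ·  [on edge]
    (3,8)@(7, 17): e=[0,-12,16] → ·  [on edge]
    (4,9)@(9, 19): e=[0,-4,8] → ·  [on edge]
    (5,10)@(11, 21): e=[0,4,0] → ·  [on edge]
  covered (1 px):
    · · · · · ·
    · · · · · ·
    · · · · · ·
    · · · · · ·
    · · · · · ·
    · · · · · ·
    · · # · · ·
    · · · · · ·
    · · · · · ·
    · · · · · ·
    · · · · · ·
    · · · · · ·
T1:
  2·area = 12  (B↔C swapped to make it positive)
  edge (6, 22)→(12, 8): d=(6,-14) top-left  bias=+0
  edge (12, 8)→(6, 24): d=(-6,16) right/bottom  bias=-1
  edge (6, 24)→(6, 22): d=(0,-2) top-left  bias=+0
    (4,7)@(9, 15): e=[0,6,6] → #  [on edge]
    (5,7)@(11, 15): e=[28,-26,10] → ·
    (4,8)@(9, 17): e=[12,-6,6] → ·
    (3,10)@(7, 21): e=[8,2,2] → #
    (4,10)@(9, 21): e=[36,-30,6] → ·
    (3,11)@(7, 23): e=[20,-10,2] → ·
  covered (2 px):
    · · · · · ·
    · · · · · ·
    · · · · · ·
    · · · · · ·
    · · · · · ·
    · · · · · ·
    · · · · · ·
    · · · · # ·
    · · · · · ·
    · · · · · ·
    · · · # · ·
    · · · · · ·

Answer: 3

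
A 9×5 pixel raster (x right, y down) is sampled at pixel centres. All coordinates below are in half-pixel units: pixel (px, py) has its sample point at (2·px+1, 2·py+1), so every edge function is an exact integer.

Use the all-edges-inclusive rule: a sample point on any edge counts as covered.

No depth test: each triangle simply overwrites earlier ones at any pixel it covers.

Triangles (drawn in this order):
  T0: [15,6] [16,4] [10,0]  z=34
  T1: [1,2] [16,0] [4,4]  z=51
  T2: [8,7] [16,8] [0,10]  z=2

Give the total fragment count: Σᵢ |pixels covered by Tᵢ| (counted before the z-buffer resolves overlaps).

T0:
  2·area = 16  (B↔C swapped to make it positive)
  edge (15, 6)→(10, 0): d=(-5,-6) inclusive
  edge (10, 0)→(16, 4): d=(6,4) inclusive
  edge (16, 4)→(15, 6): d=(-1,2) inclusive
    (5,0)@(11, 1): e=[1,2,13] → #
    (6,0)@(13, 1): e=[13,-6,9] → ·
    (5,1)@(11, 3): e=[-9,14,11] → ·
    (6,1)@(13, 3): e=[3,6,7] → #
    (7,1)@(15, 3): e=[15,-2,3] → ·
    (6,2)@(13, 5): e=[-7,18,5] → ·
    (7,2)@(15, 5): e=[5,10,1] → #
    (8,2)@(17, 5): e=[17,2,-3] → ·
    (7,3)@(15, 7): e=[-5,22,-1] → ·
  covered (3 px):
    · · · · · # · · ·
    · · · · · · # · ·
    · · · · · · · # ·
    · · · · · · · · ·
    · · · · · · · · ·
T1:
  2·area = 36
  edge (1, 2)→(16, 0): d=(15,-2) inclusive
  edge (16, 0)→(4, 4): d=(-12,4) inclusive
  edge (4, 4)→(1, 2): d=(-3,-2) inclusive
    (4,0)@(9, 1): e=[1,16,19] → #
    (5,0)@(11, 1): e=[5,8,23] → #
    (6,0)@(13, 1): e=[9,0,27] → #  [on edge]
    (7,0)@(15, 1): e=[13,-8,31] → ·
    (1,1)@(3, 3): e=[19,16,1] → #
    (2,1)@(5, 3): e=[23,8,5] → #
    (3,1)@(7, 3): e=[27,0,9] → #  [on edge]
    (4,1)@(9, 3): e=[31,-8,13] → ·
    (5,1)@(11, 3): e=[35,-16,17] → ·
    (6,1)@(13, 3): e=[39,-24,21] → ·
    (0,2)@(1, 5): e=[45,0,-9] → ·  [on edge]
    (1,2)@(3, 5): e=[49,-8,-5] → ·
  covered (6 px):
    · · · · # # # · ·
    · # # # · · · · ·
    · · · · · · · · ·
    · · · · · · · · ·
    · · · · · · · · ·
T2:
  2·area = 32
  edge (8, 7)→(16, 8): d=(8,1) inclusive
  edge (16, 8)→(0, 10): d=(-16,2) inclusive
  edge (0, 10)→(8, 7): d=(8,-3) inclusive
    (1,4)@(3, 9): e=[21,10,1] → #
    (2,4)@(5, 9): e=[19,6,7] → #
    (3,4)@(7, 9): e=[17,2,13] → #
    (4,4)@(9, 9): e=[15,-2,19] → ·
  covered (3 px):
    · · · · · · · · ·
    · · · · · · · · ·
    · · · · · · · · ·
    · · · · · · · · ·
    · # # # · · · · ·

Answer: 12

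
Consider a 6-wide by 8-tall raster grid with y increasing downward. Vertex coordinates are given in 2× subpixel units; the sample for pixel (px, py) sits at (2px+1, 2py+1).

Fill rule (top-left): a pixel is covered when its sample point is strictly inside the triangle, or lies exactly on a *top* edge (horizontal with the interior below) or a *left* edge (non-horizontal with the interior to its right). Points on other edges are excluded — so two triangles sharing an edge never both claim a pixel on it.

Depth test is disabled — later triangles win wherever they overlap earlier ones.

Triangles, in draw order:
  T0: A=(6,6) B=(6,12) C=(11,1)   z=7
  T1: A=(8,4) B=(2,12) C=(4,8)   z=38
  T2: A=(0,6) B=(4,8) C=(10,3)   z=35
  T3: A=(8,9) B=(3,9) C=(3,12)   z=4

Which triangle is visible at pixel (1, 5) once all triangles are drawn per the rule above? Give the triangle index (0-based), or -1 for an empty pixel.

T0:
  2·area = 30  (B↔C swapped to make it positive)
  edge (6, 6)→(11, 1): d=(5,-5) top-left  bias=+0
  edge (11, 1)→(6, 12): d=(-5,11) right/bottom  bias=-1
  edge (6, 12)→(6, 6): d=(0,-6) top-left  bias=+0
    (5,0)@(11, 1): e=[0,0,30] → ·  [on edge]
    (4,1)@(9, 3): e=[0,12,18] → █  [on edge]
    (5,1)@(11, 3): e=[10,-10,30] → ·
    (3,2)@(7, 5): e=[0,24,6] → █  [on edge]
    (5,2)@(11, 5): e=[20,-20,30] → ·
    (2,3)@(5, 7): e=[0,36,-6] → ·  [on edge]
    (3,3)@(7, 7): e=[10,14,6] → █
    (4,3)@(9, 7): e=[20,-8,18] → ·
    (1,4)@(3, 9): e=[0,48,-18] → ·  [on edge]
    (3,4)@(7, 9): e=[20,4,6] → █
    (4,4)@(9, 9): e=[30,-18,18] → ·
    (0,5)@(1, 11): e=[0,60,-30] → ·  [on edge]
  covered (5 px):
    · · · · · ·
    · · · · █ ·
    · · · █ █ ·
    · · · █ · ·
    · · · █ · ·
    · · · · · ·
    · · · · · ·
    · · · · · ·
T1:
  2·area = 8
  edge (8, 4)→(2, 12): d=(-6,8) right/bottom  bias=-1
  edge (2, 12)→(4, 8): d=(2,-4) top-left  bias=+0
  edge (4, 8)→(8, 4): d=(4,-4) top-left  bias=+0
    (5,0)@(11, 1): e=[-6,14,0] → ·  [on edge]
    (4,1)@(9, 3): e=[-2,10,0] → ·  [on edge]
    (3,2)@(7, 5): e=[2,6,0] → █  [on edge]
    (4,2)@(9, 5): e=[-14,14,8] → ·
    (2,3)@(5, 7): e=[6,2,0] → █  [on edge]
    (3,3)@(7, 7): e=[-10,10,8] → ·
    (1,4)@(3, 9): e=[10,-2,0] → ·  [on edge]
    (2,4)@(5, 9): e=[-6,6,8] → ·
    (0,5)@(1, 11): e=[14,-6,0] → ·  [on edge]
  covered (2 px):
    · · · · · ·
    · · · · · ·
    · · · █ · ·
    · · █ · · ·
    · · · · · ·
    · · · · · ·
    · · · · · ·
    · · · · · ·
T2:
  2·area = 32  (B↔C swapped to make it positive)
  edge (0, 6)→(10, 3): d=(10,-3) top-left  bias=+0
  edge (10, 3)→(4, 8): d=(-6,5) right/bottom  bias=-1
  edge (4, 8)→(0, 6): d=(-4,-2) top-left  bias=+0
    (2,2)@(5, 5): e=[5,13,14] → █
    (3,2)@(7, 5): e=[11,3,18] → █
    (4,2)@(9, 5): e=[17,-7,22] → ·
    (1,3)@(3, 7): e=[19,11,2] → █
    (3,3)@(7, 7): e=[31,-9,10] → ·
    (1,4)@(3, 9): e=[39,-1,-6] → ·
    (2,4)@(5, 9): e=[45,-11,-2] → ·
  covered (4 px):
    · · · · · ·
    · · · · · ·
    · · █ █ · ·
    · █ █ · · ·
    · · · · · ·
    · · · · · ·
    · · · · · ·
    · · · · · ·
T3:
  2·area = 15  (B↔C swapped to make it positive)
  edge (8, 9)→(3, 12): d=(-5,3) right/bottom  bias=-1
  edge (3, 12)→(3, 9): d=(0,-3) top-left  bias=+0
  edge (3, 9)→(8, 9): d=(5,0) top-left  bias=+0
    (1,0)@(3, 1): e=[55,0,-40] → ·  [on edge]
    (1,1)@(3, 3): e=[45,0,-30] → ·  [on edge]
    (1,2)@(3, 5): e=[35,0,-20] → ·  [on edge]
    (1,3)@(3, 7): e=[25,0,-10] → ·  [on edge]
    (0,4)@(1, 9): e=[21,-6,0] → ·  [on edge]
    (1,4)@(3, 9): e=[15,0,0] → █  [on edge]
    (2,4)@(5, 9): e=[9,6,0] → █  [on edge]
    (3,4)@(7, 9): e=[3,12,0] → █  [on edge]
    (4,4)@(9, 9): e=[-3,18,0] → ·  [on edge]
    (5,4)@(11, 9): e=[-9,24,0] → ·  [on edge]
    (1,5)@(3, 11): e=[5,0,10] → █  [on edge]
    (2,5)@(5, 11): e=[-1,6,10] → ·
    (1,6)@(3, 13): e=[-5,0,20] → ·  [on edge]
    (1,7)@(3, 15): e=[-15,0,30] → ·  [on edge]
  covered (4 px):
    · · · · · ·
    · · · · · ·
    · · · · · ·
    · · · · · ·
    · █ █ █ · ·
    · █ · · · ·
    · · · · · ·
    · · · · · ·

Z-buffer (winner per pixel, '.' = empty):
  . . . . . .
  . . . . 0 .
  . . 2 2 0 .
  . 2 2 0 . .
  . 3 3 3 . .
  . 3 . . . .
  . . . . . .
  . . . . . .

Final: 3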